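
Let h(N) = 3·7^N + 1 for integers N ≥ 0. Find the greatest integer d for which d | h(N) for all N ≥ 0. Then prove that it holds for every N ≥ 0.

Computing the first values: h(0) = 4 and h(1) = 22; gcd(4, 22) = 2, so d ≤ 2.
We prove 2 | 3·7^N + 1 for all N ≥ 0 by induction on N.
For the base case N = 0: h(0) = 4 = 2·(2), so 2 | h(0).
Suppose the result is true for N = i, i.e. 2 | h(i). Then
h(i+1) = 3·7^(i+1) + 1 = 7·(3·7^i + 1) - 6 = 7·h(i) - 6. The first term is divisible by 2 by the inductive hypothesis, and -6 is divisible by 2. Hence 2 | h(i+1).
By the principle of mathematical induction, the result holds for all N ≥ 0.
Therefore the largest such d is 2.

d = 2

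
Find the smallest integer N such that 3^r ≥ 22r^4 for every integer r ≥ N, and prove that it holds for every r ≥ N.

At r = 11: 177147 < 322102, so the inequality fails and N ≥ 12. We prove 3^r ≥ 22r^4 for all r ≥ 12.
Base step (r = 12): 3^r = 531441 and 22r^4 = 456192, so 531441 ≥ 456192.
For the inductive step, assume it holds for an arbitrary i ≥ 12, so 3^i ≥ 22i^4.
Then 3^(i + 1) = 3·(3^i) ≥ 3·(22i^4).
Also, for i ≥ 12 we have 3·(22i^4) ≥ 22(i+1)^4, since 3 ≥ (1 + 1/i)^4 for all i ≥ 12.
Combining, 3^(i + 1) ≥ 22(i+1)^4.
Hence, by induction on r, the claim holds for every r ≥ 12.
Hence the smallest such N is 12.

N = 12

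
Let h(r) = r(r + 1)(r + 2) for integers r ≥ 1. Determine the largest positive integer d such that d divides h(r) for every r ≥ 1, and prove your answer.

Computing the first values: h(1) = 6 and h(2) = 24; gcd(6, 24) = 6, so d ≤ 6.
We prove 6 | r(r + 1)(r + 2) for all r ≥ 1 by induction on r.
Base step (r = 1): h(1) = 6 = 6·(1), so 6 | h(1).
Suppose the result is true for r = p, i.e. 6 | h(p). Then
h(p+1) − h(p) = (p+1)·(p+2)·(p+3) − p·(p+1)·(p+2) = (p+1)·(p+2)·[(p+3) − p] = 3·(p+1)·(p+2). The product of 2 consecutive integers is divisible by (2)! = 2, so h(p+1) − h(p) is divisible by 3·2 = 6. By the inductive hypothesis 6 | h(p), hence 6 | h(p+1).
By the principle of mathematical induction, the result holds for all r ≥ 1.
Therefore the largest such d is 6.

d = 6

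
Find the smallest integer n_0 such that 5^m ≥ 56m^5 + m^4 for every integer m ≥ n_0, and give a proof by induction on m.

n_0 = 10

At m = 9: 1953125 < 3313305, so the inequality fails and n_0 ≥ 10. We prove 5^m ≥ 56m^5 + m^4 for all m ≥ 10.
When m = 10: 5^m = 9765625 and 56m^5 + m^4 = 5610000, so 9765625 ≥ 5610000.
Inductive step: assume the claim holds for m = k, so 5^k ≥ 56k^5 + k^4.
Then 5^(k + 1) = 5·(5^k) ≥ 5·(56k^5 + k^4).
Also, for k ≥ 10 we have 5·(56k^5 + k^4) ≥ 56(k+1)^5 + (k+1)^4, since 5·(56k^5 + k^4) − (56(k+1)^5 + (k+1)^4) = 224k^5 - 276k^4 - 564k^3 - 566k^2 - 284k - 57, which is nonnegative for all k ≥ 10.
Combining, 5^(k + 1) ≥ 56(k+1)^5 + (k+1)^4.
By induction, the statement is established for all m ≥ 10.
Hence the smallest such n_0 is 10.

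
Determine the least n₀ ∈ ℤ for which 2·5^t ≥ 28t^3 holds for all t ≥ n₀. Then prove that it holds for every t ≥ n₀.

n₀ = 5

At t = 4: 1250 < 1792, so the inequality fails and n₀ ≥ 5. We prove 2·5^t ≥ 28t^3 for all t ≥ 5.
When t = 5: 2·5^t = 6250 and 28t^3 = 3500, so 6250 ≥ 3500.
Suppose the result is true for t = j, so 2·5^j ≥ 28j^3.
Then 2·5^(j + 1) = 5·(2·5^j) ≥ 5·(28j^3).
Also, for j ≥ 5 we have 5·(28j^3) ≥ 28(j+1)^3, since 5 ≥ (1 + 1/j)^3 for all j ≥ 5.
Combining, 2·5^(j + 1) ≥ 28(j+1)^3.
By the principle of mathematical induction, the result holds for all t ≥ 5.
Hence the smallest such n₀ is 5.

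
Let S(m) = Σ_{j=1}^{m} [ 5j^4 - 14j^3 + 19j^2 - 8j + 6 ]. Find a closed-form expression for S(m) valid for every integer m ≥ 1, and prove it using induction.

We claim S(m) = m(m^4 - m^3 + m^2 + 2m + 5) for all m ≥ 1.
Base step (m = 1): S(1) = 8, and the closed form gives 8. They agree.
Inductive step: assume the claim holds for m = j, so S(j) = j(j^4 - j^3 + j^2 + 2j + 5).
Then S(j+1) = S(j) + (5j^4 + 6j^3 + 7j^2 + 8j + 8) = (j(j^4 - j^3 + j^2 + 2j + 5)) + (5j^4 + 6j^3 + 7j^2 + 8j + 8).
Simplifying, S(j+1) = (j + 1)(j^4 + 3j^3 + 4j^2 + 5j + 8) = (j+1)((j+1)^4 - (j+1)^3 + (j+1)^2 + 2(j+1) + 5),
which is the closed form with m = j+1.
By the principle of mathematical induction, the result holds for all m ≥ 1.

S(m) = m(m^4 - m^3 + m^2 + 2m + 5)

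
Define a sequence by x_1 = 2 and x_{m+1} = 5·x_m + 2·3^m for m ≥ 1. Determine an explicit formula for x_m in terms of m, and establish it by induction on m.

Computing the first terms: x_1 = 2, x_2 = 16, x_3 = 98. This suggests x_m = -3^m + 5^m.
Base case (m = 1): the formula gives 2 = 2 = x_1.
For the inductive step, assume it holds for an arbitrary j ≥ 1, so x_j = -3^j + 5^j.
Then x_{j+1} = 5·x_j + 2·3^j = 5·(-3^j + 5^j) + 2·3^j = -3^(j + 1) + 5^(j + 1),
which is the claimed formula at m = j+1.
By induction, the statement is established for all m ≥ 1.

x_m = -3^m + 5^m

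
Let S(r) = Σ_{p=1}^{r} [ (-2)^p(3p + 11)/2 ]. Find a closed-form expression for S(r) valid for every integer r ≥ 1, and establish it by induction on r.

S(r) = (-2)^r(r + 4) - 4

We claim S(r) = (-2)^r(r + 4) - 4 for all r ≥ 1.
When r = 1: S(1) = -14, and the closed form gives -14. They agree.
Inductive step: suppose the statement holds for some p ≥ 1, so S(p) = (-2)^p(p + 4) - 4.
Then S(p+1) = S(p) + ((-2)^p(-3p - 14)) = ((-2)^p(p + 4) - 4) + ((-2)^p(-3p - 14)).
Simplifying, S(p+1) = -2(-2)^p·p - 10(-2)^p - 4 = (-2)^(p+1)((p+1) + 4) - 4,
which is the closed form with r = p+1.
This completes the induction.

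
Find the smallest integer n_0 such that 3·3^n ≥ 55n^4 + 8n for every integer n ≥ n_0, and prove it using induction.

n_0 = 12

At n = 11: 531441 < 805343, so the inequality fails and n_0 ≥ 12. We prove 3·3^n ≥ 55n^4 + 8n for all n ≥ 12.
When n = 12: 3·3^n = 1594323 and 55n^4 + 8n = 1140576, so 1594323 ≥ 1140576.
Suppose the result is true for n = m, so 3·3^m ≥ 55m^4 + 8m.
Then 3·3^(m + 1) = 3·(3·3^m) ≥ 3·(55m^4 + 8m).
Also, for m ≥ 12 we have 3·(55m^4 + 8m) ≥ 55(m+1)^4 + 8(m+1), since 3·(55m^4 + 8m) − (55(m+1)^4 + 8(m+1)) = 110m^4 - 220m^3 - 330m^2 - 204m - 63, which is nonnegative for all m ≥ 12.
Combining, 3·3^(m + 1) ≥ 55(m+1)^4 + 8(m+1).
By the principle of mathematical induction, the result holds for all n ≥ 12.
Hence the smallest such n_0 is 12.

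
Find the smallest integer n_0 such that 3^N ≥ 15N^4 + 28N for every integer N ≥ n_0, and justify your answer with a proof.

n_0 = 12

At N = 11: 177147 < 219923, so the inequality fails and n_0 ≥ 12. We prove 3^N ≥ 15N^4 + 28N for all N ≥ 12.
When N = 12: 3^N = 531441 and 15N^4 + 28N = 311376, so 531441 ≥ 311376.
Inductive step: assume the claim holds for N = m, so 3^m ≥ 15m^4 + 28m.
Then 3^(m + 1) = 3·(3^m) ≥ 3·(15m^4 + 28m).
Also, for m ≥ 12 we have 3·(15m^4 + 28m) ≥ 15(m+1)^4 + 28(m+1), since 3·(15m^4 + 28m) − (15(m+1)^4 + 28(m+1)) = 30m^4 - 60m^3 - 90m^2 - 4m - 43, which is nonnegative for all m ≥ 12.
Combining, 3^(m + 1) ≥ 15(m+1)^4 + 28(m+1).
Hence, by induction on N, the claim holds for every N ≥ 12.
Hence the smallest such n_0 is 12.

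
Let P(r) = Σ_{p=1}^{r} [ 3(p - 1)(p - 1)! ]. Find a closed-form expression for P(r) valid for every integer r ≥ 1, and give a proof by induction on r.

We claim P(r) = 3r! - 3 for all r ≥ 1.
Base step (r = 1): P(1) = 0, and the closed form gives 0. They agree.
Suppose the result is true for r = p, so P(p) = 3p! - 3.
Then P(p+1) = P(p) + (3p·p!) = (3p! - 3) + (3p·p!).
Simplifying, P(p+1) = 3(p+1)! - 3,
which is the closed form with r = p+1.
By induction, the statement is established for all r ≥ 1.

P(r) = 3r! - 3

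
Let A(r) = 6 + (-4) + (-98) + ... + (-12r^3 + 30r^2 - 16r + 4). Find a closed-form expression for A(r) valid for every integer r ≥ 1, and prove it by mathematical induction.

We claim A(r) = -r(3r^3 - 4r^2 - 4r - 1) for all r ≥ 1.
When r = 1: A(1) = 6, and the closed form gives 6. They agree.
Inductive step: suppose the statement holds for some k ≥ 1, so A(k) = k(-3k^3 + 4k^2 + 4k + 1).
Then A(k+1) = A(k) + (-12k^3 - 6k^2 + 8k + 6) = (k(-3k^3 + 4k^2 + 4k + 1)) + (-12k^3 - 6k^2 + 8k + 6).
Simplifying, A(k+1) = -(k + 1)(3k^3 + 5k^2 - 3k - 6) = -(k+1)(3(k+1)^3 - 4(k+1)^2 - 4(k+1) - 1),
which is the closed form with r = k+1.
By the principle of mathematical induction, the result holds for all r ≥ 1.

A(r) = -r(3r^3 - 4r^2 - 4r - 1)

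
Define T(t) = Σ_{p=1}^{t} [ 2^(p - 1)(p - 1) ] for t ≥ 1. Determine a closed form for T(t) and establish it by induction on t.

We claim T(t) = 2^t(t - 2) + 2 for all t ≥ 1.
Base case (t = 1): T(1) = 0, and the closed form gives 0. They agree.
Inductive step: suppose the statement holds for some p ≥ 1, so T(p) = 2^p(p - 2) + 2.
Then T(p+1) = T(p) + (2^p·p) = (2^p(p - 2) + 2) + (2^p·p).
Simplifying, T(p+1) = 2·2^p·p - 2·2^p + 2 = 2^(p+1)((p+1) - 2) + 2,
which is the closed form with t = p+1.
Hence, by induction on t, the claim holds for every t ≥ 1.

T(t) = 2^t(t - 2) + 2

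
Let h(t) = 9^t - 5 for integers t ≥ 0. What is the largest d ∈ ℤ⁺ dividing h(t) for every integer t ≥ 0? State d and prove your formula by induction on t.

Computing the first values: h(0) = -4 and h(1) = 4; gcd(-4, 4) = 4, so d ≤ 4.
We prove 4 | 9^t - 5 for all t ≥ 0 by induction on t.
Base case (t = 0): h(0) = -4 = 4·(-1), so 4 | h(0).
For the inductive step, assume it holds for an arbitrary m ≥ 0, i.e. 4 | h(m). Then
h(m+1) = 9^(m+1) - 5 = 9·(9^m - 5) + 40 = 9·h(m) + 40. The first term is divisible by 4 by the inductive hypothesis, and 40 is divisible by 4. Hence 4 | h(m+1).
By induction, the statement is established for all t ≥ 0.
Therefore the largest such d is 4.

d = 4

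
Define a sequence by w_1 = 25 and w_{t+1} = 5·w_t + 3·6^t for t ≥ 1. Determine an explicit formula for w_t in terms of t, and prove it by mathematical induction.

w_t = 7·5^(t - 1) + 3·6^t

Computing the first terms: w_1 = 25, w_2 = 143, w_3 = 823. This suggests w_t = 7·5^(t - 1) + 3·6^t.
Base case (t = 1): the formula gives 25 = 25 = w_1.
Inductive step: assume the claim holds for t = m, so w_m = 7·5^(m - 1) + 3·6^m.
Then w_{m+1} = 5·w_m + 3·6^m = 5·(7·5^(m - 1) + 3·6^m) + 3·6^m = 7·5^m + 3·6^(m + 1) = 7·5^((m+1) - 1) + 3·6^(m+1),
which is the claimed formula at t = m+1.
Hence, by induction on t, the claim holds for every t ≥ 1.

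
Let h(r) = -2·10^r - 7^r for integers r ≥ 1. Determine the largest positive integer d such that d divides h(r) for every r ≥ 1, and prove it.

Computing the first values: h(1) = -27 and h(2) = -249; gcd(-27, -249) = 3, so d ≤ 3.
We prove 3 | -2·10^r - 7^r for all r ≥ 1 by induction on r.
Base case (r = 1): h(1) = -27 = 3·(-9), so 3 | h(1).
Inductive step: suppose the statement holds for some j ≥ 1, i.e. 3 | h(j). Then
h(j+1) − 10·h(j) = (-2·10^(j+1) - 7^(j+1)) − 10·(-2·10^j - 7^j) = (-1)·7^j·(7 − 10) = (3)·7^j. Since 3 | h(j) by the inductive hypothesis, 3 | 10·h(j); and 3 | 3 since 3 = 3·1. Therefore 3 | h(j+1).
This completes the induction.
Therefore the largest such d is 3.

d = 3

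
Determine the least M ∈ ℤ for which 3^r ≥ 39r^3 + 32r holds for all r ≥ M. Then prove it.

M = 10

At r = 9: 19683 < 28719, so the inequality fails and M ≥ 10. We prove 3^r ≥ 39r^3 + 32r for all r ≥ 10.
Base step (r = 10): 3^r = 59049 and 39r^3 + 32r = 39320, so 59049 ≥ 39320.
For the inductive step, assume it holds for an arbitrary p ≥ 10, so 3^p ≥ 39p^3 + 32p.
Then 3^(p + 1) = 3·(3^p) ≥ 3·(39p^3 + 32p).
Also, for p ≥ 10 we have 3·(39p^3 + 32p) ≥ 39(p+1)^3 + 32(p+1), since 3·(39p^3 + 32p) − (39(p+1)^3 + 32(p+1)) = 78p^3 - 117p^2 - 53p - 71, which is nonnegative for all p ≥ 10.
Combining, 3^(p + 1) ≥ 39(p+1)^3 + 32(p+1).
By induction, the statement is established for all r ≥ 10.
Hence the smallest such M is 10.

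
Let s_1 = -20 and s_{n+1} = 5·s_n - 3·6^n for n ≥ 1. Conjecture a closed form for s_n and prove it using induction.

Computing the first terms: s_1 = -20, s_2 = -118, s_3 = -698. This suggests s_n = -2·5^(n - 1) - 3·6^n.
Base case (n = 1): the formula gives -20 = -20 = s_1.
Suppose the result is true for n = i, so s_i = -2·5^(i - 1) - 3·6^i.
Then s_{i+1} = 5·s_i - 3·6^i = 5·(-2·5^(i - 1) - 3·6^i) - 3·6^i = -2·5^i - 3·6^(i + 1) = -2·5^((i+1) - 1) - 3·6^(i+1),
which is the claimed formula at n = i+1.
This completes the induction.

s_n = -2·5^(n - 1) - 3·6^n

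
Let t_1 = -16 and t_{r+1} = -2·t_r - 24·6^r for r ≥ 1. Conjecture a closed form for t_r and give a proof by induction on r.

t_r = -(-2)^r - 3·6^r

Computing the first terms: t_1 = -16, t_2 = -112, t_3 = -640. This suggests t_r = -(-2)^r - 3·6^r.
When r = 1: the formula gives -16 = -16 = t_1.
Inductive step: suppose the statement holds for some k ≥ 1, so t_k = -(-2)^k - 3·6^k.
Then t_{k+1} = -2·t_k - 24·6^k = -2·(-(-2)^k - 3·6^k) - 24·6^k = -(-2)^(k + 1) - 3·6^(k + 1),
which is the claimed formula at r = k+1.
This completes the induction.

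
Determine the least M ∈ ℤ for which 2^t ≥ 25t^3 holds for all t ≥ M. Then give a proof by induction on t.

At t = 16: 65536 < 102400, so the inequality fails and M ≥ 17. We prove 2^t ≥ 25t^3 for all t ≥ 17.
Base case (t = 17): 2^t = 131072 and 25t^3 = 122825, so 131072 ≥ 122825.
Inductive step: suppose the statement holds for some r ≥ 17, so 2^r ≥ 25r^3.
Then 2^(r + 1) = 2·(2^r) ≥ 2·(25r^3).
Also, for r ≥ 17 we have 2·(25r^3) ≥ 25(r+1)^3, since 2 ≥ (1 + 1/r)^3 for all r ≥ 17.
Combining, 2^(r + 1) ≥ 25(r+1)^3.
By induction, the statement is established for all t ≥ 17.
Hence the smallest such M is 17.

M = 17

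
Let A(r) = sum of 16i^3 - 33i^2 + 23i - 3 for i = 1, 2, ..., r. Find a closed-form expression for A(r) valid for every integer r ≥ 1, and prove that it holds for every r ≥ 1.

A(r) = r(4r^3 - 3r^2 - r + 3)

We claim A(r) = r(4r^3 - 3r^2 - r + 3) for all r ≥ 1.
For the base case r = 1: A(1) = 3, and the closed form gives 3. They agree.
Inductive step: suppose the statement holds for some i ≥ 1, so A(i) = i(4i^3 - 3i^2 - i + 3).
Then A(i+1) = A(i) + (16i^3 + 15i^2 + 5i + 3) = (i(4i^3 - 3i^2 - i + 3)) + (16i^3 + 15i^2 + 5i + 3).
Simplifying, A(i+1) = (i + 1)(4i^3 + 9i^2 + 5i + 3) = (i+1)(4(i+1)^3 - 3(i+1)^2 - (i+1) + 3),
which is the closed form with r = i+1.
This completes the induction.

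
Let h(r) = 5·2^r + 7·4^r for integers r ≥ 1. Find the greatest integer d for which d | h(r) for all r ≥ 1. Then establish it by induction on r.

Computing the first values: h(1) = 38 and h(2) = 132; gcd(38, 132) = 2, so d ≤ 2.
We prove 2 | 5·2^r + 7·4^r for all r ≥ 1 by induction on r.
When r = 1: h(1) = 38 = 2·(19), so 2 | h(1).
For the inductive step, assume it holds for an arbitrary i ≥ 1, i.e. 2 | h(i). Then
h(i+1) − 4·h(i) = (5·2^(i+1) + 7·4^(i+1)) − 4·(5·2^i + 7·4^i) = (5)·2^i·(2 − 4) = (-10)·2^i. Since 2 | h(i) by the inductive hypothesis, 2 | 4·h(i); and 2 | -10 since -10 = 2·-5. Therefore 2 | h(i+1).
Hence, by induction on r, the claim holds for every r ≥ 1.
Therefore the largest such d is 2.

d = 2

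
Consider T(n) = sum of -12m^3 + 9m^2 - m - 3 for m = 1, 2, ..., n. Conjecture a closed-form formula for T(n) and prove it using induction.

T(n) = -n(3n^3 + 3n^2 - n + 2)

We claim T(n) = -n(3n^3 + 3n^2 - n + 2) for all n ≥ 1.
Base case (n = 1): T(1) = -7, and the closed form gives -7. They agree.
For the inductive step, assume it holds for an arbitrary m ≥ 1, so T(m) = m(-3m^3 - 3m^2 + m - 2).
Then T(m+1) = T(m) + (-m - 12(m + 1)^3 + 9(m + 1)^2 - 4) = (m(-3m^3 - 3m^2 + m - 2)) + (-m - 12(m + 1)^3 + 9(m + 1)^2 - 4).
Simplifying, T(m+1) = -(m + 1)(3m^3 + 12m^2 + 14m + 7) = -(m+1)(3(m+1)^3 + 3(m+1)^2 - (m+1) + 2),
which is the closed form with n = m+1.
By the principle of mathematical induction, the result holds for all n ≥ 1.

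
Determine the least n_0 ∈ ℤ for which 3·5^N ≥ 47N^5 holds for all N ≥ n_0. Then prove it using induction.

n_0 = 9

At N = 8: 1171875 < 1540096, so the inequality fails and n_0 ≥ 9. We prove 3·5^N ≥ 47N^5 for all N ≥ 9.
When N = 9: 3·5^N = 5859375 and 47N^5 = 2775303, so 5859375 ≥ 2775303.
Inductive step: suppose the statement holds for some r ≥ 9, so 3·5^r ≥ 47r^5.
Then 3·5^(r + 1) = 5·(3·5^r) ≥ 5·(47r^5).
Also, for r ≥ 9 we have 5·(47r^5) ≥ 47(r+1)^5, since 5 ≥ (1 + 1/r)^5 for all r ≥ 9.
Combining, 3·5^(r + 1) ≥ 47(r+1)^5.
By the principle of mathematical induction, the result holds for all N ≥ 9.
Hence the smallest such n_0 is 9.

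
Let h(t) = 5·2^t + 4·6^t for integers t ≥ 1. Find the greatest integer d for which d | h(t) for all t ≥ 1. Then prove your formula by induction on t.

d = 2

Computing the first values: h(1) = 34 and h(2) = 164; gcd(34, 164) = 2, so d ≤ 2.
We prove 2 | 5·2^t + 4·6^t for all t ≥ 1 by induction on t.
Base case (t = 1): h(1) = 34 = 2·(17), so 2 | h(1).
Inductive step: assume the claim holds for t = j, i.e. 2 | h(j). Then
h(j+1) − 6·h(j) = (5·2^(j+1) + 4·6^(j+1)) − 6·(5·2^j + 4·6^j) = (5)·2^j·(2 − 6) = (-20)·2^j. Since 2 | h(j) by the inductive hypothesis, 2 | 6·h(j); and 2 | -20 since -20 = 2·-10. Therefore 2 | h(j+1).
By induction, the statement is established for all t ≥ 1.
Therefore the largest such d is 2.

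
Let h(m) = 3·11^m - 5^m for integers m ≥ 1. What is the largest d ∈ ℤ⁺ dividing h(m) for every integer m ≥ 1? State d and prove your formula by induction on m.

Computing the first values: h(1) = 28 and h(2) = 338; gcd(28, 338) = 2, so d ≤ 2.
We prove 2 | 3·11^m - 5^m for all m ≥ 1 by induction on m.
When m = 1: h(1) = 28 = 2·(14), so 2 | h(1).
Inductive step: assume the claim holds for m = j, i.e. 2 | h(j). Then
h(j+1) − 11·h(j) = (3·11^(j+1) - 5^(j+1)) − 11·(3·11^j - 5^j) = (-1)·5^j·(5 − 11) = (6)·5^j. Since 2 | h(j) by the inductive hypothesis, 2 | 11·h(j); and 2 | 6 since 6 = 2·3. Therefore 2 | h(j+1).
By induction, the statement is established for all m ≥ 1.
Therefore the largest such d is 2.

d = 2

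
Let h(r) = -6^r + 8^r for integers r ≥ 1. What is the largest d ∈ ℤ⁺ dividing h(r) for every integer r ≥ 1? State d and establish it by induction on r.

d = 2

Computing the first values: h(1) = 2 and h(2) = 28; gcd(2, 28) = 2, so d ≤ 2.
We prove 2 | -6^r + 8^r for all r ≥ 1 by induction on r.
Base step (r = 1): h(1) = 2 = 2·(1), so 2 | h(1).
Inductive step: assume the claim holds for r = k, i.e. 2 | h(k). Then
8^{k+1} − 6^{k+1} = 8·8^k − 6·6^k = 8·(8^k − 6^k) + (2)·6^k. The first term is divisible by 2 by the inductive hypothesis, and the second term (2)·6^k is divisible by 2 since 2 | 2. Hence 2 | h(k+1).
This completes the induction.
Therefore the largest such d is 2.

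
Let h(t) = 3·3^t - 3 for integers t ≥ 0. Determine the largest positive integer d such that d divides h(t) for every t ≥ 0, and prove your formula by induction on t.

Computing the first values: h(0) = 0 and h(1) = 6; gcd(0, 6) = 6, so d ≤ 6.
We prove 6 | 3·3^t - 3 for all t ≥ 0 by induction on t.
When t = 0: h(0) = 0 = 6·(0), so 6 | h(0).
For the inductive step, assume it holds for an arbitrary r ≥ 0, i.e. 6 | h(r). Then
h(r+1) = 3·3^(r+1) - 3 = 3·(3·3^r - 3) + 6 = 3·h(r) + 6. The first term is divisible by 6 by the inductive hypothesis, and 6 is divisible by 6. Hence 6 | h(r+1).
Hence, by induction on t, the claim holds for every t ≥ 0.
Therefore the largest such d is 6.

d = 6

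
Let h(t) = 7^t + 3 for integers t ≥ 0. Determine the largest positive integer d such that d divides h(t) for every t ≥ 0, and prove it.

d = 2

Computing the first values: h(0) = 4 and h(1) = 10; gcd(4, 10) = 2, so d ≤ 2.
We prove 2 | 7^t + 3 for all t ≥ 0 by induction on t.
Base step (t = 0): h(0) = 4 = 2·(2), so 2 | h(0).
Inductive step: assume the claim holds for t = r, i.e. 2 | h(r). Then
h(r+1) = 7^(r+1) + 3 = 7·(7^r + 3) - 18 = 7·h(r) - 18. The first term is divisible by 2 by the inductive hypothesis, and -18 is divisible by 2. Hence 2 | h(r+1).
By induction, the statement is established for all t ≥ 0.
Therefore the largest such d is 2.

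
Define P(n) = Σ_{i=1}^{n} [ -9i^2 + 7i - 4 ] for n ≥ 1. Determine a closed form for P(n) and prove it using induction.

P(n) = -n(3n^2 + n + 2)

We claim P(n) = -n(3n^2 + n + 2) for all n ≥ 1.
Base case (n = 1): P(1) = -6, and the closed form gives -6. They agree.
For the inductive step, assume it holds for an arbitrary i ≥ 1, so P(i) = i(-3i^2 - i - 2).
Then P(i+1) = P(i) + (7i - 9(i + 1)^2 + 3) = (i(-3i^2 - i - 2)) + (7i - 9(i + 1)^2 + 3).
Simplifying, P(i+1) = -(i + 1)(3i^2 + 7i + 6) = -(i+1)(3(i+1)^2 + (i+1) + 2),
which is the closed form with n = i+1.
By induction, the statement is established for all n ≥ 1.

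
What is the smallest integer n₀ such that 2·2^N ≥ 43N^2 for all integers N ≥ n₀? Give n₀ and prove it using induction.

n₀ = 12

At N = 11: 4096 < 5203, so the inequality fails and n₀ ≥ 12. We prove 2·2^N ≥ 43N^2 for all N ≥ 12.
Base case (N = 12): 2·2^N = 8192 and 43N^2 = 6192, so 8192 ≥ 6192.
Suppose the result is true for N = r, so 2·2^r ≥ 43r^2.
Then 2·2^(r + 1) = 2·(2·2^r) ≥ 2·(43r^2).
Also, for r ≥ 12 we have 2·(43r^2) ≥ 43(r+1)^2, since 2 ≥ (1 + 1/r)^2 for all r ≥ 12.
Combining, 2·2^(r + 1) ≥ 43(r+1)^2.
By induction, the statement is established for all N ≥ 12.
Hence the smallest such n₀ is 12.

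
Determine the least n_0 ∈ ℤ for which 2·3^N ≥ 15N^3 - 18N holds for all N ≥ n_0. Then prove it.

At N = 7: 4374 < 5019, so the inequality fails and n_0 ≥ 8. We prove 2·3^N ≥ 15N^3 - 18N for all N ≥ 8.
For the base case N = 8: 2·3^N = 13122 and 15N^3 - 18N = 7536, so 13122 ≥ 7536.
For the inductive step, assume it holds for an arbitrary p ≥ 8, so 2·3^p ≥ 15p^3 - 18p.
Then 2·3^(p + 1) = 3·(2·3^p) ≥ 3·(15p^3 - 18p).
Also, for p ≥ 8 we have 3·(15p^3 - 18p) ≥ 15(p+1)^3 - 18(p+1), since 3·(15p^3 - 18p) − (15(p+1)^3 - 18(p+1)) = 30p^3 - 45p^2 - 81p + 3, which is nonnegative for all p ≥ 8.
Combining, 2·3^(p + 1) ≥ 15(p+1)^3 - 18(p+1).
Hence, by induction on N, the claim holds for every N ≥ 8.
Hence the smallest such n_0 is 8.

n_0 = 8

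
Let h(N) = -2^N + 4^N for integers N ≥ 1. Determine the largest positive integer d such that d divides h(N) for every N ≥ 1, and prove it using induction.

d = 2

Computing the first values: h(1) = 2 and h(2) = 12; gcd(2, 12) = 2, so d ≤ 2.
We prove 2 | -2^N + 4^N for all N ≥ 1 by induction on N.
For the base case N = 1: h(1) = 2 = 2·(1), so 2 | h(1).
For the inductive step, assume it holds for an arbitrary i ≥ 1, i.e. 2 | h(i). Then
4^{i+1} − 2^{i+1} = 4·4^i − 2·2^i = 4·(4^i − 2^i) + (2)·2^i. The first term is divisible by 2 by the inductive hypothesis, and the second term (2)·2^i is divisible by 2 since 2 | 2. Hence 2 | h(i+1).
By induction, the statement is established for all N ≥ 1.
Therefore the largest such d is 2.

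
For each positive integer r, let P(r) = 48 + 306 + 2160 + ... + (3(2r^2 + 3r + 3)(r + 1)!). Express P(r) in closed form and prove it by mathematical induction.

We claim P(r) = (6r + 3)(r + 2)! - 6 for all r ≥ 1.
Base case (r = 1): P(1) = 48, and the closed form gives 48. They agree.
Suppose the result is true for r = p, so P(p) = (6p + 3)(p + 2)! - 6.
Then P(p+1) = P(p) + (3(2p^2 + 7p + 8)(p + 2)!) = ((6p + 3)(p + 2)! - 6) + (3(2p^2 + 7p + 8)(p + 2)!).
Simplifying, P(p+1) = (6(p+1) + 3)((p+1) + 2)! - 6,
which is the closed form with r = p+1.
By the principle of mathematical induction, the result holds for all r ≥ 1.

P(r) = (6r + 3)(r + 2)! - 6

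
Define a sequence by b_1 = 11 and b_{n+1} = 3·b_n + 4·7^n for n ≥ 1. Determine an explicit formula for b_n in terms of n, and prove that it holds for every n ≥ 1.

b_n = 4·3^(n - 1) + 7^n

Computing the first terms: b_1 = 11, b_2 = 61, b_3 = 379. This suggests b_n = 4·3^(n - 1) + 7^n.
For the base case n = 1: the formula gives 11 = 11 = b_1.
Inductive step: assume the claim holds for n = r, so b_r = 4·3^(r - 1) + 7^r.
Then b_{r+1} = 3·b_r + 4·7^r = 3·(4·3^(r - 1) + 7^r) + 4·7^r = 4·3^r + 7^(r + 1) = 4·3^((r+1) - 1) + 7^(r+1),
which is the claimed formula at n = r+1.
By the principle of mathematical induction, the result holds for all n ≥ 1.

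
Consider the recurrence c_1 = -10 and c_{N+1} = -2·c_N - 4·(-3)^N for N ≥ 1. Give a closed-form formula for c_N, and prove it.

Computing the first terms: c_1 = -10, c_2 = 32, c_3 = -100. This suggests c_N = -(-2)^N + 4(-3)^N.
Base case (N = 1): the formula gives -10 = -10 = c_1.
For the inductive step, assume it holds for an arbitrary i ≥ 1, so c_i = -(-2)^i + 4(-3)^i.
Then c_{i+1} = -2·c_i - 4·(-3)^i = -2·(-(-2)^i + 4(-3)^i) - 4·(-3)^i = -(-2)^(i + 1) + 4(-3)^(i + 1),
which is the claimed formula at N = i+1.
By the principle of mathematical induction, the result holds for all N ≥ 1.

c_N = -(-2)^N + 4(-3)^N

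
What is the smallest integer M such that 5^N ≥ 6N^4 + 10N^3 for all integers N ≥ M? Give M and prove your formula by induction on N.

At N = 5: 3125 < 5000, so the inequality fails and M ≥ 6. We prove 5^N ≥ 6N^4 + 10N^3 for all N ≥ 6.
Base step (N = 6): 5^N = 15625 and 6N^4 + 10N^3 = 9936, so 15625 ≥ 9936.
Inductive step: assume the claim holds for N = r, so 5^r ≥ 6r^4 + 10r^3.
Then 5^(r + 1) = 5·(5^r) ≥ 5·(6r^4 + 10r^3).
Also, for r ≥ 6 we have 5·(6r^4 + 10r^3) ≥ 6(r+1)^4 + 10(r+1)^3, since 5·(6r^4 + 10r^3) − (6(r+1)^4 + 10(r+1)^3) = 24r^4 + 16r^3 - 66r^2 - 54r - 16, which is nonnegative for all r ≥ 6.
Combining, 5^(r + 1) ≥ 6(r+1)^4 + 10(r+1)^3.
This completes the induction.
Hence the smallest such M is 6.

M = 6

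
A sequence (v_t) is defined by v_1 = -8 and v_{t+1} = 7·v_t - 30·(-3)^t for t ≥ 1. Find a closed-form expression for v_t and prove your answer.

v_t = -(-3)^(t + 1) + 7^(t - 1)

Computing the first terms: v_1 = -8, v_2 = 34, v_3 = -32. This suggests v_t = -(-3)^(t + 1) + 7^(t - 1).
When t = 1: the formula gives -8 = -8 = v_1.
Suppose the result is true for t = r, so v_r = -(-3)^(r + 1) + 7^(r - 1).
Then v_{r+1} = 7·v_r - 30·(-3)^r = 7·(-(-3)^(r + 1) + 7^(r - 1)) - 30·(-3)^r = -(-3)^(r + 2) + 7^r = -(-3)^((r+1) + 1) + 7^((r+1) - 1),
which is the claimed formula at t = r+1.
Hence, by induction on t, the claim holds for every t ≥ 1.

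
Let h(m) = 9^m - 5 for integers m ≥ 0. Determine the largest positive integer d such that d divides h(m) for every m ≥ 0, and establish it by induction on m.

d = 4

Computing the first values: h(0) = -4 and h(1) = 4; gcd(-4, 4) = 4, so d ≤ 4.
We prove 4 | 9^m - 5 for all m ≥ 0 by induction on m.
Base case (m = 0): h(0) = -4 = 4·(-1), so 4 | h(0).
For the inductive step, assume it holds for an arbitrary i ≥ 0, i.e. 4 | h(i). Then
h(i+1) = 9^(i+1) - 5 = 9·(9^i - 5) + 40 = 9·h(i) + 40. The first term is divisible by 4 by the inductive hypothesis, and 40 is divisible by 4. Hence 4 | h(i+1).
This completes the induction.
Therefore the largest such d is 4.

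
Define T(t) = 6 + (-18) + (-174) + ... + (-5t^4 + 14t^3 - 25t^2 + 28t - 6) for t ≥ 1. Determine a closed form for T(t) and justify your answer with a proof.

We claim T(t) = -t(t^4 - t^3 + 3t^2 - 5t - 4) for all t ≥ 1.
When t = 1: T(1) = 6, and the closed form gives 6. They agree.
Suppose the result is true for t = p, so T(p) = p(-p^4 + p^3 - 3p^2 + 5p + 4).
Then T(p+1) = T(p) + (-5p^4 - 6p^3 - 13p^2 + 6) = (p(-p^4 + p^3 - 3p^2 + 5p + 4)) + (-5p^4 - 6p^3 - 13p^2 + 6).
Simplifying, T(p+1) = -(p + 1)(p^4 + 3p^3 + 6p^2 + 2p - 6) = -(p+1)((p+1)^4 - (p+1)^3 + 3(p+1)^2 - 5(p+1) - 4),
which is the closed form with t = p+1.
By induction, the statement is established for all t ≥ 1.

T(t) = -t(t^4 - t^3 + 3t^2 - 5t - 4)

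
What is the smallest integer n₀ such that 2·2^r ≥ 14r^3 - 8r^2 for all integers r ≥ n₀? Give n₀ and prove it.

At r = 14: 32768 < 36848, so the inequality fails and n₀ ≥ 15. We prove 2·2^r ≥ 14r^3 - 8r^2 for all r ≥ 15.
For the base case r = 15: 2·2^r = 65536 and 14r^3 - 8r^2 = 45450, so 65536 ≥ 45450.
Suppose the result is true for r = i, so 2·2^i ≥ 14i^3 - 8i^2.
Then 2·2^(i + 1) = 2·(2·2^i) ≥ 2·(14i^3 - 8i^2).
Also, for i ≥ 15 we have 2·(14i^3 - 8i^2) ≥ 14(i+1)^3 - 8(i+1)^2, since 2·(14i^3 - 8i^2) − (14(i+1)^3 - 8(i+1)^2) = 14i^3 - 50i^2 - 26i - 6, which is nonnegative for all i ≥ 15.
Combining, 2·2^(i + 1) ≥ 14(i+1)^3 - 8(i+1)^2.
Hence, by induction on r, the claim holds for every r ≥ 15.
Hence the smallest such n₀ is 15.

n₀ = 15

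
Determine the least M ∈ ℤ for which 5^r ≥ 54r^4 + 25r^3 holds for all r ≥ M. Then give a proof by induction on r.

M = 8

At r = 7: 78125 < 138229, so the inequality fails and M ≥ 8. We prove 5^r ≥ 54r^4 + 25r^3 for all r ≥ 8.
When r = 8: 5^r = 390625 and 54r^4 + 25r^3 = 233984, so 390625 ≥ 233984.
Inductive step: assume the claim holds for r = j, so 5^j ≥ 54j^4 + 25j^3.
Then 5^(j + 1) = 5·(5^j) ≥ 5·(54j^4 + 25j^3).
Also, for j ≥ 8 we have 5·(54j^4 + 25j^3) ≥ 54(j+1)^4 + 25(j+1)^3, since 5·(54j^4 + 25j^3) − (54(j+1)^4 + 25(j+1)^3) = 216j^4 - 116j^3 - 399j^2 - 291j - 79, which is nonnegative for all j ≥ 8.
Combining, 5^(j + 1) ≥ 54(j+1)^4 + 25(j+1)^3.
This completes the induction.
Hence the smallest such M is 8.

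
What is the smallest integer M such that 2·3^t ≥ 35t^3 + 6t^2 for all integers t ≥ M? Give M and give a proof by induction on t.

At t = 8: 13122 < 18304, so the inequality fails and M ≥ 9. We prove 2·3^t ≥ 35t^3 + 6t^2 for all t ≥ 9.
Base step (t = 9): 2·3^t = 39366 and 35t^3 + 6t^2 = 26001, so 39366 ≥ 26001.
For the inductive step, assume it holds for an arbitrary k ≥ 9, so 2·3^k ≥ 35k^3 + 6k^2.
Then 2·3^(k + 1) = 3·(2·3^k) ≥ 3·(35k^3 + 6k^2).
Also, for k ≥ 9 we have 3·(35k^3 + 6k^2) ≥ 35(k+1)^3 + 6(k+1)^2, since 3·(35k^3 + 6k^2) − (35(k+1)^3 + 6(k+1)^2) = 70k^3 - 93k^2 - 117k - 41, which is nonnegative for all k ≥ 9.
Combining, 2·3^(k + 1) ≥ 35(k+1)^3 + 6(k+1)^2.
Hence, by induction on t, the claim holds for every t ≥ 9.
Hence the smallest such M is 9.

M = 9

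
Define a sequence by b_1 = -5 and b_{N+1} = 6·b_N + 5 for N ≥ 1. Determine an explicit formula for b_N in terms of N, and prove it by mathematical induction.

b_N = -4·6^(N - 1) - 1

Computing the first terms: b_1 = -5, b_2 = -25, b_3 = -145. This suggests b_N = -4·6^(N - 1) - 1.
Base case (N = 1): the formula gives -5 = -5 = b_1.
For the inductive step, assume it holds for an arbitrary i ≥ 1, so b_i = -4·6^(i - 1) - 1.
Then b_{i+1} = 6·b_i + 5 = 6·(-4·6^(i - 1) - 1) + 5 = -4·6^i - 1 = -4·6^((i+1) - 1) - 1,
which is the claimed formula at N = i+1.
By the principle of mathematical induction, the result holds for all N ≥ 1.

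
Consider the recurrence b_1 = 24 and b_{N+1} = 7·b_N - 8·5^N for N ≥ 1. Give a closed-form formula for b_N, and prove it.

Computing the first terms: b_1 = 24, b_2 = 128, b_3 = 696. This suggests b_N = 4·5^N + 4·7^(N - 1).
Base case (N = 1): the formula gives 24 = 24 = b_1.
Inductive step: assume the claim holds for N = p, so b_p = 4·5^p + 4·7^(p - 1).
Then b_{p+1} = 7·b_p - 8·5^p = 7·(4·5^p + 4·7^(p - 1)) - 8·5^p = 4·5^(p + 1) + 4·7^p = 4·5^(p+1) + 4·7^((p+1) - 1),
which is the claimed formula at N = p+1.
This completes the induction.

b_N = 4·5^N + 4·7^(N - 1)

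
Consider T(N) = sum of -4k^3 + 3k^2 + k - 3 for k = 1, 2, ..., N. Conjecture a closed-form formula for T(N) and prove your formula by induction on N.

We claim T(N) = -N(N + 2)(N^2 - N + 1) for all N ≥ 1.
Base step (N = 1): T(1) = -3, and the closed form gives -3. They agree.
For the inductive step, assume it holds for an arbitrary k ≥ 1, so T(k) = k(-k^3 - k^2 + k - 2).
Then T(k+1) = T(k) + (k - 4(k + 1)^3 + 3(k + 1)^2 - 2) = (k(-k^3 - k^2 + k - 2)) + (k - 4(k + 1)^3 + 3(k + 1)^2 - 2).
Simplifying, T(k+1) = -(k + 1)(k + 3)(k^2 + k + 1) = -(k+1)((k+1) + 2)((k+1)^2 - (k+1) + 1),
which is the closed form with N = k+1.
Hence, by induction on N, the claim holds for every N ≥ 1.

T(N) = -N(N + 2)(N^2 - N + 1)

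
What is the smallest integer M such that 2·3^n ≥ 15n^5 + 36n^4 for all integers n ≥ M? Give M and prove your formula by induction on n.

M = 14

At n = 13: 3188646 < 6597591, so the inequality fails and M ≥ 14. We prove 2·3^n ≥ 15n^5 + 36n^4 for all n ≥ 14.
Base step (n = 14): 2·3^n = 9565938 and 15n^5 + 36n^4 = 9450336, so 9565938 ≥ 9450336.
For the inductive step, assume it holds for an arbitrary k ≥ 14, so 2·3^k ≥ 15k^5 + 36k^4.
Then 2·3^(k + 1) = 3·(2·3^k) ≥ 3·(15k^5 + 36k^4).
Also, for k ≥ 14 we have 3·(15k^5 + 36k^4) ≥ 15(k+1)^5 + 36(k+1)^4, since 3·(15k^5 + 36k^4) − (15(k+1)^5 + 36(k+1)^4) = 30k^5 - 3k^4 - 294k^3 - 366k^2 - 219k - 51, which is nonnegative for all k ≥ 14.
Combining, 2·3^(k + 1) ≥ 15(k+1)^5 + 36(k+1)^4.
By induction, the statement is established for all n ≥ 14.
Hence the smallest such M is 14.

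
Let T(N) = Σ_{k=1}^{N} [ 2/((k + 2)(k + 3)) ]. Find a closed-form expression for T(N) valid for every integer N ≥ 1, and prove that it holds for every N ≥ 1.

T(N) = 2N/(3(N + 3))

We claim T(N) = 2N/(3(N + 3)) for all N ≥ 1.
Base step (N = 1): T(1) = 1/6, and the closed form gives 1/6. They agree.
Inductive step: suppose the statement holds for some k ≥ 1, so T(k) = 2k/(3(k + 3)).
Then T(k+1) = T(k) + (2/((k + 3)(k + 4))) = (2k/(3(k + 3))) + (2/((k + 3)(k + 4))).
Simplifying, T(k+1) = 2(k + 1)/(3(k + 4)) = 2(k+1)/(3((k+1) + 3)),
which is the closed form with N = k+1.
By the principle of mathematical induction, the result holds for all N ≥ 1.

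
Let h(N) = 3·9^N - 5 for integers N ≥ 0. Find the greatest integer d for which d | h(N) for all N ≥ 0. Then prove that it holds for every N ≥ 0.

d = 2

Computing the first values: h(0) = -2 and h(1) = 22; gcd(-2, 22) = 2, so d ≤ 2.
We prove 2 | 3·9^N - 5 for all N ≥ 0 by induction on N.
Base case (N = 0): h(0) = -2 = 2·(-1), so 2 | h(0).
Inductive step: suppose the statement holds for some r ≥ 0, i.e. 2 | h(r). Then
h(r+1) = 3·9^(r+1) - 5 = 9·(3·9^r - 5) + 40 = 9·h(r) + 40. The first term is divisible by 2 by the inductive hypothesis, and 40 is divisible by 2. Hence 2 | h(r+1).
By the principle of mathematical induction, the result holds for all N ≥ 0.
Therefore the largest such d is 2.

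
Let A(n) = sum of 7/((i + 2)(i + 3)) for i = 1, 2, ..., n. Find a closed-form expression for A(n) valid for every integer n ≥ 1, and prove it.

A(n) = 7n/(3(n + 3))

We claim A(n) = 7n/(3(n + 3)) for all n ≥ 1.
Base case (n = 1): A(1) = 7/12, and the closed form gives 7/12. They agree.
Inductive step: suppose the statement holds for some i ≥ 1, so A(i) = 7i/(3(i + 3)).
Then A(i+1) = A(i) + (7/((i + 3)(i + 4))) = (7i/(3(i + 3))) + (7/((i + 3)(i + 4))).
Simplifying, A(i+1) = 7(i + 1)/(3(i + 4)) = 7(i+1)/(3((i+1) + 3)),
which is the closed form with n = i+1.
By the principle of mathematical induction, the result holds for all n ≥ 1.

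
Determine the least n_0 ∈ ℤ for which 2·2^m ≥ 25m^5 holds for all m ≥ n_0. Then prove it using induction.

n_0 = 28

At m = 27: 268435456 < 358722675, so the inequality fails and n_0 ≥ 28. We prove 2·2^m ≥ 25m^5 for all m ≥ 28.
Base case (m = 28): 2·2^m = 536870912 and 25m^5 = 430259200, so 536870912 ≥ 430259200.
Inductive step: assume the claim holds for m = k, so 2·2^k ≥ 25k^5.
Then 2·2^(k + 1) = 2·(2·2^k) ≥ 2·(25k^5).
Also, for k ≥ 28 we have 2·(25k^5) ≥ 25(k+1)^5, since 2 ≥ (1 + 1/k)^5 for all k ≥ 28.
Combining, 2·2^(k + 1) ≥ 25(k+1)^5.
Hence, by induction on m, the claim holds for every m ≥ 28.
Hence the smallest such n_0 is 28.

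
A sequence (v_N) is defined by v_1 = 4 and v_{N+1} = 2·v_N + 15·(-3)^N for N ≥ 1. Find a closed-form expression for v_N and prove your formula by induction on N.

Computing the first terms: v_1 = 4, v_2 = -37, v_3 = 61. This suggests v_N = (-3)^(N + 1) - 5·2^(N - 1).
For the base case N = 1: the formula gives 4 = 4 = v_1.
Suppose the result is true for N = r, so v_r = (-3)^(r + 1) - 5·2^(r - 1).
Then v_{r+1} = 2·v_r + 15·(-3)^r = 2·((-3)^(r + 1) - 5·2^(r - 1)) + 15·(-3)^r = (-3)^(r + 2) - 5·2^r = (-3)^((r+1) + 1) - 5·2^((r+1) - 1),
which is the claimed formula at N = r+1.
Hence, by induction on N, the claim holds for every N ≥ 1.

v_N = (-3)^(N + 1) - 5·2^(N - 1)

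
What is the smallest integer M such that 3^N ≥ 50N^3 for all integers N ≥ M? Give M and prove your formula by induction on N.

At N = 9: 19683 < 36450, so the inequality fails and M ≥ 10. We prove 3^N ≥ 50N^3 for all N ≥ 10.
For the base case N = 10: 3^N = 59049 and 50N^3 = 50000, so 59049 ≥ 50000.
Inductive step: suppose the statement holds for some m ≥ 10, so 3^m ≥ 50m^3.
Then 3^(m + 1) = 3·(3^m) ≥ 3·(50m^3).
Also, for m ≥ 10 we have 3·(50m^3) ≥ 50(m+1)^3, since 3 ≥ (1 + 1/m)^3 for all m ≥ 10.
Combining, 3^(m + 1) ≥ 50(m+1)^3.
By induction, the statement is established for all N ≥ 10.
Hence the smallest such M is 10.

M = 10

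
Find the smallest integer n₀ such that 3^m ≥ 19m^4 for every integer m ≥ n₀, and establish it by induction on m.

n₀ = 12

At m = 11: 177147 < 278179, so the inequality fails and n₀ ≥ 12. We prove 3^m ≥ 19m^4 for all m ≥ 12.
When m = 12: 3^m = 531441 and 19m^4 = 393984, so 531441 ≥ 393984.
Inductive step: assume the claim holds for m = i, so 3^i ≥ 19i^4.
Then 3^(i + 1) = 3·(3^i) ≥ 3·(19i^4).
Also, for i ≥ 12 we have 3·(19i^4) ≥ 19(i+1)^4, since 3 ≥ (1 + 1/i)^4 for all i ≥ 12.
Combining, 3^(i + 1) ≥ 19(i+1)^4.
Hence, by induction on m, the claim holds for every m ≥ 12.
Hence the smallest such n₀ is 12.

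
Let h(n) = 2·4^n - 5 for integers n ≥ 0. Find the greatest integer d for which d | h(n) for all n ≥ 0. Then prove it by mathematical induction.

Computing the first values: h(0) = -3 and h(1) = 3; gcd(-3, 3) = 3, so d ≤ 3.
We prove 3 | 2·4^n - 5 for all n ≥ 0 by induction on n.
When n = 0: h(0) = -3 = 3·(-1), so 3 | h(0).
Suppose the result is true for n = p, i.e. 3 | h(p). Then
h(p+1) = 2·4^(p+1) - 5 = 4·(2·4^p - 5) + 15 = 4·h(p) + 15. The first term is divisible by 3 by the inductive hypothesis, and 15 is divisible by 3. Hence 3 | h(p+1).
By the principle of mathematical induction, the result holds for all n ≥ 0.
Therefore the largest such d is 3.

d = 3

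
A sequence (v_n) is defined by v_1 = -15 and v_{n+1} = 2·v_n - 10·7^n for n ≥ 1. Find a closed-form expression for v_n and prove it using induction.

v_n = -2^(n - 1) - 2·7^n

Computing the first terms: v_1 = -15, v_2 = -100, v_3 = -690. This suggests v_n = -2^(n - 1) - 2·7^n.
Base case (n = 1): the formula gives -15 = -15 = v_1.
Inductive step: assume the claim holds for n = k, so v_k = -2^(k - 1) - 2·7^k.
Then v_{k+1} = 2·v_k - 10·7^k = 2·(-2^(k - 1) - 2·7^k) - 10·7^k = -2^k - 2·7^(k + 1) = -2^((k+1) - 1) - 2·7^(k+1),
which is the claimed formula at n = k+1.
This completes the induction.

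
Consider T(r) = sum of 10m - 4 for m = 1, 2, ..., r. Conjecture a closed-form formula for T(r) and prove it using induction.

We claim T(r) = r(5r + 1) for all r ≥ 1.
For the base case r = 1: T(1) = 6, and the closed form gives 6. They agree.
Inductive step: assume the claim holds for r = m, so T(m) = m(5m + 1).
Then T(m+1) = T(m) + (10m + 6) = (m(5m + 1)) + (10m + 6).
Simplifying, T(m+1) = (m + 1)(5m + 6) = (m+1)(5(m+1) + 1),
which is the closed form with r = m+1.
By induction, the statement is established for all r ≥ 1.

T(r) = r(5r + 1)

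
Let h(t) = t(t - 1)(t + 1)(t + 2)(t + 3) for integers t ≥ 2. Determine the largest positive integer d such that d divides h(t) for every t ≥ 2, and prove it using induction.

d = 120

Computing the first values: h(2) = 120 and h(3) = 720; gcd(120, 720) = 120, so d ≤ 120.
We prove 120 | t(t - 1)(t + 1)(t + 2)(t + 3) for all t ≥ 2 by induction on t.
Base step (t = 2): h(2) = 120 = 120·(1), so 120 | h(2).
Inductive step: assume the claim holds for t = p, i.e. 120 | h(p). Then
h(p+1) − h(p) = p·(p+1)·(p+2)·(p+3)·(p+4) − (p-1)·p·(p+1)·(p+2)·(p+3) = p·(p+1)·(p+2)·(p+3)·[(p+4) − (p-1)] = 5·p·(p+1)·(p+2)·(p+3). The product of 4 consecutive integers is divisible by (4)! = 24, so h(p+1) − h(p) is divisible by 5·24 = 120. By the inductive hypothesis 120 | h(p), hence 120 | h(p+1).
Hence, by induction on t, the claim holds for every t ≥ 2.
Therefore the largest such d is 120.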